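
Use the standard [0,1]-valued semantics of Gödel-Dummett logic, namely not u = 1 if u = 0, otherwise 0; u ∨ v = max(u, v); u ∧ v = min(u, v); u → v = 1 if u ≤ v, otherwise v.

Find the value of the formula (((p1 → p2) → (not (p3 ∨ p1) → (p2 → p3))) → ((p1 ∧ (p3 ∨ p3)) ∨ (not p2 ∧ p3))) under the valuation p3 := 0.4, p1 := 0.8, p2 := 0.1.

(p1 → p2): 0.8 > 0.1, so result = 0.1
(p3 ∨ p1) = max(0.4, 0.8) = 0.8
not (p3 ∨ p1): Gödel ¬ of 0.8 = 0 (operand ≠ 0)
(p2 → p3): 0.1 ≤ 0.4, so result = 1
(not (p3 ∨ p1) → (p2 → p3)): 0 ≤ 1, so result = 1
((p1 → p2) → (not (p3 ∨ p1) → (p2 → p3))): 0.1 ≤ 1, so result = 1
(p3 ∨ p3) = max(0.4, 0.4) = 0.4
(p1 ∧ (p3 ∨ p3)) = min(0.8, 0.4) = 0.4
not p2: Gödel ¬ of 0.1 = 0 (operand ≠ 0)
(not p2 ∧ p3) = min(0, 0.4) = 0
((p1 ∧ (p3 ∨ p3)) ∨ (not p2 ∧ p3)) = max(0.4, 0) = 0.4
(((p1 → p2) → (not (p3 ∨ p1) → (p2 → p3))) → ((p1 ∧ (p3 ∨ p3)) ∨ (not p2 ∧ p3))): 1 > 0.4, so result = 0.4

0.40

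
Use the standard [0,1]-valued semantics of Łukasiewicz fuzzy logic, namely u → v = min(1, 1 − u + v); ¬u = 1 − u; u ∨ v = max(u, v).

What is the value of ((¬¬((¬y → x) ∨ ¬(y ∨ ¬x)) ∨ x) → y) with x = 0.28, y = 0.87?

¬y: Łukasiewicz ¬ gives 1 − 0.87 = 0.13
(¬y → x): min(1, 1 − 0.13 + 0.28) = 1
¬x: Łukasiewicz ¬ gives 1 − 0.28 = 0.72
(y ∨ ¬x) = max(0.87, 0.72) = 0.87
¬(y ∨ ¬x): Łukasiewicz ¬ gives 1 − 0.87 = 0.13
((¬y → x) ∨ ¬(y ∨ ¬x)) = max(1, 0.13) = 1
¬((¬y → x) ∨ ¬(y ∨ ¬x)): Łukasiewicz ¬ gives 1 − 1 = 0
¬¬((¬y → x) ∨ ¬(y ∨ ¬x)): Łukasiewicz ¬ gives 1 − 0 = 1
(¬¬((¬y → x) ∨ ¬(y ∨ ¬x)) ∨ x) = max(1, 0.28) = 1
((¬¬((¬y → x) ∨ ¬(y ∨ ¬x)) ∨ x) → y): min(1, 1 − 1 + 0.87) = 0.87

0.87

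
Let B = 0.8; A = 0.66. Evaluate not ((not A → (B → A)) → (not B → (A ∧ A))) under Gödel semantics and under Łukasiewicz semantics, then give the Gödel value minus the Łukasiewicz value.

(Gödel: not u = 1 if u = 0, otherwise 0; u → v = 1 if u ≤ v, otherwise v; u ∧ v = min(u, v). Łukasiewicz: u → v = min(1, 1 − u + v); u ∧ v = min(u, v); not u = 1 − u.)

0.00

Gödel evaluation:
  not A: Gödel ¬ of 0.66 = 0 (operand ≠ 0)
  (B → A): 0.8 > 0.66, so result = 0.66
  (not A → (B → A)): 0 ≤ 0.66, so result = 1
  not B: Gödel ¬ of 0.8 = 0 (operand ≠ 0)
  (A ∧ A) = min(0.66, 0.66) = 0.66
  (not B → (A ∧ A)): 0 ≤ 0.66, so result = 1
  ((not A → (B → A)) → (not B → (A ∧ A))): 1 ≤ 1, so result = 1
  not ((not A → (B → A)) → (not B → (A ∧ A))): Gödel ¬ of 1 = 0 (operand ≠ 0)
  Gödel value = 0
Łukasiewicz evaluation:
  not A: Łukasiewicz ¬ gives 1 − 0.66 = 0.34
  (B → A): min(1, 1 − 0.8 + 0.66) = 0.86
  (not A → (B → A)): min(1, 1 − 0.34 + 0.86) = 1
  not B: Łukasiewicz ¬ gives 1 − 0.8 = 0.2
  (A ∧ A) = min(0.66, 0.66) = 0.66
  (not B → (A ∧ A)): min(1, 1 − 0.2 + 0.66) = 1
  ((not A → (B → A)) → (not B → (A ∧ A))): min(1, 1 − 1 + 1) = 1
  not ((not A → (B → A)) → (not B → (A ∧ A))): Łukasiewicz ¬ gives 1 − 1 = 0
  Łukasiewicz value = 0
Difference: 0 − 0 = 0.00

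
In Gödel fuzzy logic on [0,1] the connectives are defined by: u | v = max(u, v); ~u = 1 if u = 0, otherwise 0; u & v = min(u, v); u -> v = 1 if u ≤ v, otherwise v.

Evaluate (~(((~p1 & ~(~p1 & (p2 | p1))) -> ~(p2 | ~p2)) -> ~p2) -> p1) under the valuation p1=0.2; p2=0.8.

0.20

~p1: Gödel ¬ of 0.2 = 0 (operand ≠ 0)
~p1: Gödel ¬ of 0.2 = 0 (operand ≠ 0)
(p2 | p1) = max(0.8, 0.2) = 0.8
(~p1 & (p2 | p1)) = min(0, 0.8) = 0
~(~p1 & (p2 | p1)): Gödel ¬ of 0 = 1 (operand is 0)
(~p1 & ~(~p1 & (p2 | p1))) = min(0, 1) = 0
~p2: Gödel ¬ of 0.8 = 0 (operand ≠ 0)
(p2 | ~p2) = max(0.8, 0) = 0.8
~(p2 | ~p2): Gödel ¬ of 0.8 = 0 (operand ≠ 0)
((~p1 & ~(~p1 & (p2 | p1))) -> ~(p2 | ~p2)): 0 ≤ 0, so result = 1
~p2: Gödel ¬ of 0.8 = 0 (operand ≠ 0)
(((~p1 & ~(~p1 & (p2 | p1))) -> ~(p2 | ~p2)) -> ~p2): 1 > 0, so result = 0
~(((~p1 & ~(~p1 & (p2 | p1))) -> ~(p2 | ~p2)) -> ~p2): Gödel ¬ of 0 = 1 (operand is 0)
(~(((~p1 & ~(~p1 & (p2 | p1))) -> ~(p2 | ~p2)) -> ~p2) -> p1): 1 > 0.2, so result = 0.2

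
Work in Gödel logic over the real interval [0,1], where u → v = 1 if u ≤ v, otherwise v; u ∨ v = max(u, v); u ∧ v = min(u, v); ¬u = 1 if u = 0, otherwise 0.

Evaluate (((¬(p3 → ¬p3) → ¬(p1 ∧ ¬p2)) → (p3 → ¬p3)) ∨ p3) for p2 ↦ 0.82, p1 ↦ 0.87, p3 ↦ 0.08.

¬p3: Gödel ¬ of 0.08 = 0 (operand ≠ 0)
(p3 → ¬p3): 0.08 > 0, so result = 0
¬(p3 → ¬p3): Gödel ¬ of 0 = 1 (operand is 0)
¬p2: Gödel ¬ of 0.82 = 0 (operand ≠ 0)
(p1 ∧ ¬p2) = min(0.87, 0) = 0
¬(p1 ∧ ¬p2): Gödel ¬ of 0 = 1 (operand is 0)
(¬(p3 → ¬p3) → ¬(p1 ∧ ¬p2)): 1 ≤ 1, so result = 1
¬p3: Gödel ¬ of 0.08 = 0 (operand ≠ 0)
(p3 → ¬p3): 0.08 > 0, so result = 0
((¬(p3 → ¬p3) → ¬(p1 ∧ ¬p2)) → (p3 → ¬p3)): 1 > 0, so result = 0
(((¬(p3 → ¬p3) → ¬(p1 ∧ ¬p2)) → (p3 → ¬p3)) ∨ p3) = max(0, 0.08) = 0.08

0.08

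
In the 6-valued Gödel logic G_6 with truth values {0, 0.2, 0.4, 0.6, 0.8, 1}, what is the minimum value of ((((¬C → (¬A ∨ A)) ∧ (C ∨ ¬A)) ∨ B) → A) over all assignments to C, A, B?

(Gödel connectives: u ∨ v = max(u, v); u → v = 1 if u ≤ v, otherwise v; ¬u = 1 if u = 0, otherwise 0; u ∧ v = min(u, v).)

0.00

The minimum is attained at C = 0, A = 0, B = 0:
  ¬C: Gödel ¬ of 0 = 1 (operand is 0)
  ¬A: Gödel ¬ of 0 = 1 (operand is 0)
  (¬A ∨ A) = max(1, 0) = 1
  (¬C → (¬A ∨ A)): 1 ≤ 1, so result = 1
  ¬A: Gödel ¬ of 0 = 1 (operand is 0)
  (C ∨ ¬A) = max(0, 1) = 1
  ((¬C → (¬A ∨ A)) ∧ (C ∨ ¬A)) = min(1, 1) = 1
  (((¬C → (¬A ∨ A)) ∧ (C ∨ ¬A)) ∨ B) = max(1, 0) = 1
  ((((¬C → (¬A ∨ A)) ∧ (C ∨ ¬A)) ∨ B) → A): 1 > 0, so result = 0
Checking all 216 assignments confirms none give a value below 0.00.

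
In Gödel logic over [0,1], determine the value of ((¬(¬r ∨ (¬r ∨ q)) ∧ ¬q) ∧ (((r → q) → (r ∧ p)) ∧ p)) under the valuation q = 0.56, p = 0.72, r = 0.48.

0.00

¬r: Gödel ¬ of 0.48 = 0 (operand ≠ 0)
¬r: Gödel ¬ of 0.48 = 0 (operand ≠ 0)
(¬r ∨ q) = max(0, 0.56) = 0.56
(¬r ∨ (¬r ∨ q)) = max(0, 0.56) = 0.56
¬(¬r ∨ (¬r ∨ q)): Gödel ¬ of 0.56 = 0 (operand ≠ 0)
¬q: Gödel ¬ of 0.56 = 0 (operand ≠ 0)
(¬(¬r ∨ (¬r ∨ q)) ∧ ¬q) = min(0, 0) = 0
(r → q): 0.48 ≤ 0.56, so result = 1
(r ∧ p) = min(0.48, 0.72) = 0.48
((r → q) → (r ∧ p)): 1 > 0.48, so result = 0.48
(((r → q) → (r ∧ p)) ∧ p) = min(0.48, 0.72) = 0.48
((¬(¬r ∨ (¬r ∨ q)) ∧ ¬q) ∧ (((r → q) → (r ∧ p)) ∧ p)) = min(0, 0.48) = 0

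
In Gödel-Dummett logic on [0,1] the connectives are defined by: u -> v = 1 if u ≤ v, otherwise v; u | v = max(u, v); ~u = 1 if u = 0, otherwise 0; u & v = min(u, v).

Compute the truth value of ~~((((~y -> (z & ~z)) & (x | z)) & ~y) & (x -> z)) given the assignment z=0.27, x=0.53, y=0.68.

0.00

~y: Gödel ¬ of 0.68 = 0 (operand ≠ 0)
~z: Gödel ¬ of 0.27 = 0 (operand ≠ 0)
(z & ~z) = min(0.27, 0) = 0
(~y -> (z & ~z)): 0 ≤ 0, so result = 1
(x | z) = max(0.53, 0.27) = 0.53
((~y -> (z & ~z)) & (x | z)) = min(1, 0.53) = 0.53
~y: Gödel ¬ of 0.68 = 0 (operand ≠ 0)
(((~y -> (z & ~z)) & (x | z)) & ~y) = min(0.53, 0) = 0
(x -> z): 0.53 > 0.27, so result = 0.27
((((~y -> (z & ~z)) & (x | z)) & ~y) & (x -> z)) = min(0, 0.27) = 0
~((((~y -> (z & ~z)) & (x | z)) & ~y) & (x -> z)): Gödel ¬ of 0 = 1 (operand is 0)
~~((((~y -> (z & ~z)) & (x | z)) & ~y) & (x -> z)): Gödel ¬ of 1 = 0 (operand ≠ 0)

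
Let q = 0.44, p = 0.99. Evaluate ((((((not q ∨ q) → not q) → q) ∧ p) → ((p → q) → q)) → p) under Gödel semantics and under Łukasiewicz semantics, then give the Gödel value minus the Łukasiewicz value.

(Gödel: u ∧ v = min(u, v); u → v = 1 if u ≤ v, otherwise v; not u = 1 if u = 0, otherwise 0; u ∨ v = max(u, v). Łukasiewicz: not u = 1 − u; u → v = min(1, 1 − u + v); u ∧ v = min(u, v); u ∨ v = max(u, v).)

0.00

Gödel evaluation:
  not q: Gödel ¬ of 0.44 = 0 (operand ≠ 0)
  (not q ∨ q) = max(0, 0.44) = 0.44
  not q: Gödel ¬ of 0.44 = 0 (operand ≠ 0)
  ((not q ∨ q) → not q): 0.44 > 0, so result = 0
  (((not q ∨ q) → not q) → q): 0 ≤ 0.44, so result = 1
  ((((not q ∨ q) → not q) → q) ∧ p) = min(1, 0.99) = 0.99
  (p → q): 0.99 > 0.44, so result = 0.44
  ((p → q) → q): 0.44 ≤ 0.44, so result = 1
  (((((not q ∨ q) → not q) → q) ∧ p) → ((p → q) → q)): 0.99 ≤ 1, so result = 1
  ((((((not q ∨ q) → not q) → q) ∧ p) → ((p → q) → q)) → p): 1 > 0.99, so result = 0.99
  Gödel value = 0.99
Łukasiewicz evaluation:
  not q: Łukasiewicz ¬ gives 1 − 0.44 = 0.56
  (not q ∨ q) = max(0.56, 0.44) = 0.56
  not q: Łukasiewicz ¬ gives 1 − 0.44 = 0.56
  ((not q ∨ q) → not q): min(1, 1 − 0.56 + 0.56) = 1
  (((not q ∨ q) → not q) → q): min(1, 1 − 1 + 0.44) = 0.44
  ((((not q ∨ q) → not q) → q) ∧ p) = min(0.44, 0.99) = 0.44
  (p → q): min(1, 1 − 0.99 + 0.44) = 0.45
  ((p → q) → q): min(1, 1 − 0.45 + 0.44) = 0.99
  (((((not q ∨ q) → not q) → q) ∧ p) → ((p → q) → q)): min(1, 1 − 0.44 + 0.99) = 1
  ((((((not q ∨ q) → not q) → q) ∧ p) → ((p → q) → q)) → p): min(1, 1 − 1 + 0.99) = 0.99
  Łukasiewicz value = 0.99
Difference: 0.99 − 0.99 = 0.00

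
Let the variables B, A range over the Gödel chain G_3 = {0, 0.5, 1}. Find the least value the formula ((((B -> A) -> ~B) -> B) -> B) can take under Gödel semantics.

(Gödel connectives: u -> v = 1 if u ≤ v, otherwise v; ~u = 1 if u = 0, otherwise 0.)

The minimum is attained at B = 0.5, A = 0.5:
  (B -> A): 0.5 ≤ 0.5, so result = 1
  ~B: Gödel ¬ of 0.5 = 0 (operand ≠ 0)
  ((B -> A) -> ~B): 1 > 0, so result = 0
  (((B -> A) -> ~B) -> B): 0 ≤ 0.5, so result = 1
  ((((B -> A) -> ~B) -> B) -> B): 1 > 0.5, so result = 0.5
Checking all 9 assignments confirms none give a value below 0.50.

0.50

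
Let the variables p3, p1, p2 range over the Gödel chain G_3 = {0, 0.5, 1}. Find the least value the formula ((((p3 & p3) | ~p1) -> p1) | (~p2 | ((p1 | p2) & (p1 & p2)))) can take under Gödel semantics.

0.00

The minimum is attained at p3 = 0, p1 = 0, p2 = 0.5:
  (p3 & p3) = min(0, 0) = 0
  ~p1: Gödel ¬ of 0 = 1 (operand is 0)
  ((p3 & p3) | ~p1) = max(0, 1) = 1
  (((p3 & p3) | ~p1) -> p1): 1 > 0, so result = 0
  ~p2: Gödel ¬ of 0.5 = 0 (operand ≠ 0)
  (p1 | p2) = max(0, 0.5) = 0.5
  (p1 & p2) = min(0, 0.5) = 0
  ((p1 | p2) & (p1 & p2)) = min(0.5, 0) = 0
  (~p2 | ((p1 | p2) & (p1 & p2))) = max(0, 0) = 0
  ((((p3 & p3) | ~p1) -> p1) | (~p2 | ((p1 | p2) & (p1 & p2)))) = max(0, 0) = 0
Checking all 27 assignments confirms none give a value below 0.00.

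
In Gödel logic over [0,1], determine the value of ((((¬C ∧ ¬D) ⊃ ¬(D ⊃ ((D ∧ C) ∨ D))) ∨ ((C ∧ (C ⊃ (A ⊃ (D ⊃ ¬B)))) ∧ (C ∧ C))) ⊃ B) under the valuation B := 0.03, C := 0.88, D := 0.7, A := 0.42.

0.03

¬C: Gödel ¬ of 0.88 = 0 (operand ≠ 0)
¬D: Gödel ¬ of 0.7 = 0 (operand ≠ 0)
(¬C ∧ ¬D) = min(0, 0) = 0
(D ∧ C) = min(0.7, 0.88) = 0.7
((D ∧ C) ∨ D) = max(0.7, 0.7) = 0.7
(D ⊃ ((D ∧ C) ∨ D)): 0.7 ≤ 0.7, so result = 1
¬(D ⊃ ((D ∧ C) ∨ D)): Gödel ¬ of 1 = 0 (operand ≠ 0)
((¬C ∧ ¬D) ⊃ ¬(D ⊃ ((D ∧ C) ∨ D))): 0 ≤ 0, so result = 1
¬B: Gödel ¬ of 0.03 = 0 (operand ≠ 0)
(D ⊃ ¬B): 0.7 > 0, so result = 0
(A ⊃ (D ⊃ ¬B)): 0.42 > 0, so result = 0
(C ⊃ (A ⊃ (D ⊃ ¬B))): 0.88 > 0, so result = 0
(C ∧ (C ⊃ (A ⊃ (D ⊃ ¬B)))) = min(0.88, 0) = 0
(C ∧ C) = min(0.88, 0.88) = 0.88
((C ∧ (C ⊃ (A ⊃ (D ⊃ ¬B)))) ∧ (C ∧ C)) = min(0, 0.88) = 0
(((¬C ∧ ¬D) ⊃ ¬(D ⊃ ((D ∧ C) ∨ D))) ∨ ((C ∧ (C ⊃ (A ⊃ (D ⊃ ¬B)))) ∧ (C ∧ C))) = max(1, 0) = 1
((((¬C ∧ ¬D) ⊃ ¬(D ⊃ ((D ∧ C) ∨ D))) ∨ ((C ∧ (C ⊃ (A ⊃ (D ⊃ ¬B)))) ∧ (C ∧ C))) ⊃ B): 1 > 0.03, so result = 0.03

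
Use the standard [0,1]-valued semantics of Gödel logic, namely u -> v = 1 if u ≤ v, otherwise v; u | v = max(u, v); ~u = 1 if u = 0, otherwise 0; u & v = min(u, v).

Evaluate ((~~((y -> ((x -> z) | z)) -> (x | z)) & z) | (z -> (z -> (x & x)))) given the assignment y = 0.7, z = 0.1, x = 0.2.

1.00

(x -> z): 0.2 > 0.1, so result = 0.1
((x -> z) | z) = max(0.1, 0.1) = 0.1
(y -> ((x -> z) | z)): 0.7 > 0.1, so result = 0.1
(x | z) = max(0.2, 0.1) = 0.2
((y -> ((x -> z) | z)) -> (x | z)): 0.1 ≤ 0.2, so result = 1
~((y -> ((x -> z) | z)) -> (x | z)): Gödel ¬ of 1 = 0 (operand ≠ 0)
~~((y -> ((x -> z) | z)) -> (x | z)): Gödel ¬ of 0 = 1 (operand is 0)
(~~((y -> ((x -> z) | z)) -> (x | z)) & z) = min(1, 0.1) = 0.1
(x & x) = min(0.2, 0.2) = 0.2
(z -> (x & x)): 0.1 ≤ 0.2, so result = 1
(z -> (z -> (x & x))): 0.1 ≤ 1, so result = 1
((~~((y -> ((x -> z) | z)) -> (x | z)) & z) | (z -> (z -> (x & x)))) = max(0.1, 1) = 1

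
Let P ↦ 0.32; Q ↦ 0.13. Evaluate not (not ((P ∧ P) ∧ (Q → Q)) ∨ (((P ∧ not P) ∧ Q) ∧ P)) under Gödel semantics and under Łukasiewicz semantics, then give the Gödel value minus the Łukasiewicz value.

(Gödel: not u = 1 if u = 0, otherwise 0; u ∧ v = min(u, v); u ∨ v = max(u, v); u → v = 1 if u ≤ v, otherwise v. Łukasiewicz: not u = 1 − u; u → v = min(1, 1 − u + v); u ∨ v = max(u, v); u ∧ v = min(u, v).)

Gödel evaluation:
  (P ∧ P) = min(0.32, 0.32) = 0.32
  (Q → Q): 0.13 ≤ 0.13, so result = 1
  ((P ∧ P) ∧ (Q → Q)) = min(0.32, 1) = 0.32
  not ((P ∧ P) ∧ (Q → Q)): Gödel ¬ of 0.32 = 0 (operand ≠ 0)
  not P: Gödel ¬ of 0.32 = 0 (operand ≠ 0)
  (P ∧ not P) = min(0.32, 0) = 0
  ((P ∧ not P) ∧ Q) = min(0, 0.13) = 0
  (((P ∧ not P) ∧ Q) ∧ P) = min(0, 0.32) = 0
  (not ((P ∧ P) ∧ (Q → Q)) ∨ (((P ∧ not P) ∧ Q) ∧ P)) = max(0, 0) = 0
  not (not ((P ∧ P) ∧ (Q → Q)) ∨ (((P ∧ not P) ∧ Q) ∧ P)): Gödel ¬ of 0 = 1 (operand is 0)
  Gödel value = 1
Łukasiewicz evaluation:
  (P ∧ P) = min(0.32, 0.32) = 0.32
  (Q → Q): min(1, 1 − 0.13 + 0.13) = 1
  ((P ∧ P) ∧ (Q → Q)) = min(0.32, 1) = 0.32
  not ((P ∧ P) ∧ (Q → Q)): Łukasiewicz ¬ gives 1 − 0.32 = 0.68
  not P: Łukasiewicz ¬ gives 1 − 0.32 = 0.68
  (P ∧ not P) = min(0.32, 0.68) = 0.32
  ((P ∧ not P) ∧ Q) = min(0.32, 0.13) = 0.13
  (((P ∧ not P) ∧ Q) ∧ P) = min(0.13, 0.32) = 0.13
  (not ((P ∧ P) ∧ (Q → Q)) ∨ (((P ∧ not P) ∧ Q) ∧ P)) = max(0.68, 0.13) = 0.68
  not (not ((P ∧ P) ∧ (Q → Q)) ∨ (((P ∧ not P) ∧ Q) ∧ P)): Łukasiewicz ¬ gives 1 − 0.68 = 0.32
  Łukasiewicz value = 0.32
Difference: 1 − 0.32 = 0.68

0.68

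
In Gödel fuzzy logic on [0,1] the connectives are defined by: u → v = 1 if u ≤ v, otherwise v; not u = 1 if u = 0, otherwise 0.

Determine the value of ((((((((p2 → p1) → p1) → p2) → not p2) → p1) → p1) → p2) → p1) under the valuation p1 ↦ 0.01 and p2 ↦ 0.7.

0.01

(p2 → p1): 0.7 > 0.01, so result = 0.01
((p2 → p1) → p1): 0.01 ≤ 0.01, so result = 1
(((p2 → p1) → p1) → p2): 1 > 0.7, so result = 0.7
not p2: Gödel ¬ of 0.7 = 0 (operand ≠ 0)
((((p2 → p1) → p1) → p2) → not p2): 0.7 > 0, so result = 0
(((((p2 → p1) → p1) → p2) → not p2) → p1): 0 ≤ 0.01, so result = 1
((((((p2 → p1) → p1) → p2) → not p2) → p1) → p1): 1 > 0.01, so result = 0.01
(((((((p2 → p1) → p1) → p2) → not p2) → p1) → p1) → p2): 0.01 ≤ 0.7, so result = 1
((((((((p2 → p1) → p1) → p2) → not p2) → p1) → p1) → p2) → p1): 1 > 0.01, so result = 0.01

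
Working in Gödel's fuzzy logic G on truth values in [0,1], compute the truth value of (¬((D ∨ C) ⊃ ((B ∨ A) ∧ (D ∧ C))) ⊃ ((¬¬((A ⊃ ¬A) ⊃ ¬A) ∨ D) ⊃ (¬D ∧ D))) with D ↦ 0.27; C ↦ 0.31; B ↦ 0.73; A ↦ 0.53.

(D ∨ C) = max(0.27, 0.31) = 0.31
(B ∨ A) = max(0.73, 0.53) = 0.73
(D ∧ C) = min(0.27, 0.31) = 0.27
((B ∨ A) ∧ (D ∧ C)) = min(0.73, 0.27) = 0.27
((D ∨ C) ⊃ ((B ∨ A) ∧ (D ∧ C))): 0.31 > 0.27, so result = 0.27
¬((D ∨ C) ⊃ ((B ∨ A) ∧ (D ∧ C))): Gödel ¬ of 0.27 = 0 (operand ≠ 0)
¬A: Gödel ¬ of 0.53 = 0 (operand ≠ 0)
(A ⊃ ¬A): 0.53 > 0, so result = 0
¬A: Gödel ¬ of 0.53 = 0 (operand ≠ 0)
((A ⊃ ¬A) ⊃ ¬A): 0 ≤ 0, so result = 1
¬((A ⊃ ¬A) ⊃ ¬A): Gödel ¬ of 1 = 0 (operand ≠ 0)
¬¬((A ⊃ ¬A) ⊃ ¬A): Gödel ¬ of 0 = 1 (operand is 0)
(¬¬((A ⊃ ¬A) ⊃ ¬A) ∨ D) = max(1, 0.27) = 1
¬D: Gödel ¬ of 0.27 = 0 (operand ≠ 0)
(¬D ∧ D) = min(0, 0.27) = 0
((¬¬((A ⊃ ¬A) ⊃ ¬A) ∨ D) ⊃ (¬D ∧ D)): 1 > 0, so result = 0
(¬((D ∨ C) ⊃ ((B ∨ A) ∧ (D ∧ C))) ⊃ ((¬¬((A ⊃ ¬A) ⊃ ¬A) ∨ D) ⊃ (¬D ∧ D))): 0 ≤ 0, so result = 1

1.00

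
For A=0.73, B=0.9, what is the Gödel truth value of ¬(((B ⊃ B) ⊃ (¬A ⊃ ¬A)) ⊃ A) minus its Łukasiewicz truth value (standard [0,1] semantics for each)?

Gödel evaluation:
  (B ⊃ B): 0.9 ≤ 0.9, so result = 1
  ¬A: Gödel ¬ of 0.73 = 0 (operand ≠ 0)
  ¬A: Gödel ¬ of 0.73 = 0 (operand ≠ 0)
  (¬A ⊃ ¬A): 0 ≤ 0, so result = 1
  ((B ⊃ B) ⊃ (¬A ⊃ ¬A)): 1 ≤ 1, so result = 1
  (((B ⊃ B) ⊃ (¬A ⊃ ¬A)) ⊃ A): 1 > 0.73, so result = 0.73
  ¬(((B ⊃ B) ⊃ (¬A ⊃ ¬A)) ⊃ A): Gödel ¬ of 0.73 = 0 (operand ≠ 0)
  Gödel value = 0
Łukasiewicz evaluation:
  (B ⊃ B): min(1, 1 − 0.9 + 0.9) = 1
  ¬A: Łukasiewicz ¬ gives 1 − 0.73 = 0.27
  ¬A: Łukasiewicz ¬ gives 1 − 0.73 = 0.27
  (¬A ⊃ ¬A): min(1, 1 − 0.27 + 0.27) = 1
  ((B ⊃ B) ⊃ (¬A ⊃ ¬A)): min(1, 1 − 1 + 1) = 1
  (((B ⊃ B) ⊃ (¬A ⊃ ¬A)) ⊃ A): min(1, 1 − 1 + 0.73) = 0.73
  ¬(((B ⊃ B) ⊃ (¬A ⊃ ¬A)) ⊃ A): Łukasiewicz ¬ gives 1 − 0.73 = 0.27
  Łukasiewicz value = 0.27
Difference: 0 − 0.27 = -0.27

-0.27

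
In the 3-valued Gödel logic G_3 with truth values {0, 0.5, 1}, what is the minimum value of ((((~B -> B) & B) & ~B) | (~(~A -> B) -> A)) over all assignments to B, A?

0.00

The minimum is attained at B = 0, A = 0:
  ~B: Gödel ¬ of 0 = 1 (operand is 0)
  (~B -> B): 1 > 0, so result = 0
  ((~B -> B) & B) = min(0, 0) = 0
  ~B: Gödel ¬ of 0 = 1 (operand is 0)
  (((~B -> B) & B) & ~B) = min(0, 1) = 0
  ~A: Gödel ¬ of 0 = 1 (operand is 0)
  (~A -> B): 1 > 0, so result = 0
  ~(~A -> B): Gödel ¬ of 0 = 1 (operand is 0)
  (~(~A -> B) -> A): 1 > 0, so result = 0
  ((((~B -> B) & B) & ~B) | (~(~A -> B) -> A)) = max(0, 0) = 0
Checking all 9 assignments confirms none give a value below 0.00.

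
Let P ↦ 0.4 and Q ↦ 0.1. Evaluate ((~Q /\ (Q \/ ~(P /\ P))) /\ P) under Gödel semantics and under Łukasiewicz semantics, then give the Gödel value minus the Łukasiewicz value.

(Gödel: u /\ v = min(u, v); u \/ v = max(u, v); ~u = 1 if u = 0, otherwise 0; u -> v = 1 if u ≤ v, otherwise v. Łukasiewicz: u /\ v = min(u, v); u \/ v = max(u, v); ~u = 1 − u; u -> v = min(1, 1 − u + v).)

Gödel evaluation:
  ~Q: Gödel ¬ of 0.1 = 0 (operand ≠ 0)
  (P /\ P) = min(0.4, 0.4) = 0.4
  ~(P /\ P): Gödel ¬ of 0.4 = 0 (operand ≠ 0)
  (Q \/ ~(P /\ P)) = max(0.1, 0) = 0.1
  (~Q /\ (Q \/ ~(P /\ P))) = min(0, 0.1) = 0
  ((~Q /\ (Q \/ ~(P /\ P))) /\ P) = min(0, 0.4) = 0
  Gödel value = 0
Łukasiewicz evaluation:
  ~Q: Łukasiewicz ¬ gives 1 − 0.1 = 0.9
  (P /\ P) = min(0.4, 0.4) = 0.4
  ~(P /\ P): Łukasiewicz ¬ gives 1 − 0.4 = 0.6
  (Q \/ ~(P /\ P)) = max(0.1, 0.6) = 0.6
  (~Q /\ (Q \/ ~(P /\ P))) = min(0.9, 0.6) = 0.6
  ((~Q /\ (Q \/ ~(P /\ P))) /\ P) = min(0.6, 0.4) = 0.4
  Łukasiewicz value = 0.4
Difference: 0 − 0.4 = -0.40

-0.40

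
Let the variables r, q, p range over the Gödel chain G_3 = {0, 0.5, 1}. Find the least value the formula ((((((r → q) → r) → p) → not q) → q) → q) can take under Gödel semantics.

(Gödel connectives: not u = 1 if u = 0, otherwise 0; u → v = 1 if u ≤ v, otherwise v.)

0.50

The minimum is attained at r = 0, q = 0.5, p = 0:
  (r → q): 0 ≤ 0.5, so result = 1
  ((r → q) → r): 1 > 0, so result = 0
  (((r → q) → r) → p): 0 ≤ 0, so result = 1
  not q: Gödel ¬ of 0.5 = 0 (operand ≠ 0)
  ((((r → q) → r) → p) → not q): 1 > 0, so result = 0
  (((((r → q) → r) → p) → not q) → q): 0 ≤ 0.5, so result = 1
  ((((((r → q) → r) → p) → not q) → q) → q): 1 > 0.5, so result = 0.5
Checking all 27 assignments confirms none give a value below 0.50.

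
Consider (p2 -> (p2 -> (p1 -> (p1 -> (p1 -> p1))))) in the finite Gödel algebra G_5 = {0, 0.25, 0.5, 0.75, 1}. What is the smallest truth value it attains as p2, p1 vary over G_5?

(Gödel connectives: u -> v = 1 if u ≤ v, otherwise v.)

1.00

Every assignment gives 1. For instance at p2 = 0, p1 = 0:
  (p1 -> p1): 0 ≤ 0, so result = 1
  (p1 -> (p1 -> p1)): 0 ≤ 1, so result = 1
  (p1 -> (p1 -> (p1 -> p1))): 0 ≤ 1, so result = 1
  (p2 -> (p1 -> (p1 -> (p1 -> p1)))): 0 ≤ 1, so result = 1
  (p2 -> (p2 -> (p1 -> (p1 -> (p1 -> p1))))): 0 ≤ 1, so result = 1
All 25 assignments give value 1 — the formula is a G_5-tautology.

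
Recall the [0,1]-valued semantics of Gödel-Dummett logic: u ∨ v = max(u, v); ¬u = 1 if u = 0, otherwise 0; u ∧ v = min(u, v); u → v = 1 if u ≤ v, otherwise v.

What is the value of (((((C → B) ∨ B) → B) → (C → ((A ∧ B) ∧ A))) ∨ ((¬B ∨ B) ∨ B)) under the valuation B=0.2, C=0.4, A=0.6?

0.20

(C → B): 0.4 > 0.2, so result = 0.2
((C → B) ∨ B) = max(0.2, 0.2) = 0.2
(((C → B) ∨ B) → B): 0.2 ≤ 0.2, so result = 1
(A ∧ B) = min(0.6, 0.2) = 0.2
((A ∧ B) ∧ A) = min(0.2, 0.6) = 0.2
(C → ((A ∧ B) ∧ A)): 0.4 > 0.2, so result = 0.2
((((C → B) ∨ B) → B) → (C → ((A ∧ B) ∧ A))): 1 > 0.2, so result = 0.2
¬B: Gödel ¬ of 0.2 = 0 (operand ≠ 0)
(¬B ∨ B) = max(0, 0.2) = 0.2
((¬B ∨ B) ∨ B) = max(0.2, 0.2) = 0.2
(((((C → B) ∨ B) → B) → (C → ((A ∧ B) ∧ A))) ∨ ((¬B ∨ B) ∨ B)) = max(0.2, 0.2) = 0.2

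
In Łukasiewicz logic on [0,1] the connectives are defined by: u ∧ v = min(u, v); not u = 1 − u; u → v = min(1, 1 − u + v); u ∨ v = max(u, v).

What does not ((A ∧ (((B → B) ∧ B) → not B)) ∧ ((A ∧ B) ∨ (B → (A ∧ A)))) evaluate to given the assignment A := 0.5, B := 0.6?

(B → B): min(1, 1 − 0.6 + 0.6) = 1
((B → B) ∧ B) = min(1, 0.6) = 0.6
not B: Łukasiewicz ¬ gives 1 − 0.6 = 0.4
(((B → B) ∧ B) → not B): min(1, 1 − 0.6 + 0.4) = 0.8
(A ∧ (((B → B) ∧ B) → not B)) = min(0.5, 0.8) = 0.5
(A ∧ B) = min(0.5, 0.6) = 0.5
(A ∧ A) = min(0.5, 0.5) = 0.5
(B → (A ∧ A)): min(1, 1 − 0.6 + 0.5) = 0.9
((A ∧ B) ∨ (B → (A ∧ A))) = max(0.5, 0.9) = 0.9
((A ∧ (((B → B) ∧ B) → not B)) ∧ ((A ∧ B) ∨ (B → (A ∧ A)))) = min(0.5, 0.9) = 0.5
not ((A ∧ (((B → B) ∧ B) → not B)) ∧ ((A ∧ B) ∨ (B → (A ∧ A)))): Łukasiewicz ¬ gives 1 − 0.5 = 0.5

0.50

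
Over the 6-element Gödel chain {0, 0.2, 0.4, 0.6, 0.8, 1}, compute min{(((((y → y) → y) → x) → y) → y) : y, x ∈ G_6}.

0.20

The minimum is attained at y = 0.2, x = 0:
  (y → y): 0.2 ≤ 0.2, so result = 1
  ((y → y) → y): 1 > 0.2, so result = 0.2
  (((y → y) → y) → x): 0.2 > 0, so result = 0
  ((((y → y) → y) → x) → y): 0 ≤ 0.2, so result = 1
  (((((y → y) → y) → x) → y) → y): 1 > 0.2, so result = 0.2
Checking all 36 assignments confirms none give a value below 0.20.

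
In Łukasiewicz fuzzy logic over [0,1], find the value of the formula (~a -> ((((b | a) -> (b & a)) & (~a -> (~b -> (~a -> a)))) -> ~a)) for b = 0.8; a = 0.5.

1.00

~a: Łukasiewicz ¬ gives 1 − 0.5 = 0.5
(b | a) = max(0.8, 0.5) = 0.8
(b & a) = min(0.8, 0.5) = 0.5
((b | a) -> (b & a)): min(1, 1 − 0.8 + 0.5) = 0.7
~a: Łukasiewicz ¬ gives 1 − 0.5 = 0.5
~b: Łukasiewicz ¬ gives 1 − 0.8 = 0.2
~a: Łukasiewicz ¬ gives 1 − 0.5 = 0.5
(~a -> a): min(1, 1 − 0.5 + 0.5) = 1
(~b -> (~a -> a)): min(1, 1 − 0.2 + 1) = 1
(~a -> (~b -> (~a -> a))): min(1, 1 − 0.5 + 1) = 1
(((b | a) -> (b & a)) & (~a -> (~b -> (~a -> a)))) = min(0.7, 1) = 0.7
~a: Łukasiewicz ¬ gives 1 − 0.5 = 0.5
((((b | a) -> (b & a)) & (~a -> (~b -> (~a -> a)))) -> ~a): min(1, 1 − 0.7 + 0.5) = 0.8
(~a -> ((((b | a) -> (b & a)) & (~a -> (~b -> (~a -> a)))) -> ~a)): min(1, 1 − 0.5 + 0.8) = 1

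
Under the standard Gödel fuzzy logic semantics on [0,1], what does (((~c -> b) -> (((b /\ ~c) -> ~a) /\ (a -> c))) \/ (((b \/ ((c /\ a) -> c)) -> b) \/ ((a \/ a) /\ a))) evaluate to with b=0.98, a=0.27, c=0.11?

0.98

~c: Gödel ¬ of 0.11 = 0 (operand ≠ 0)
(~c -> b): 0 ≤ 0.98, so result = 1
~c: Gödel ¬ of 0.11 = 0 (operand ≠ 0)
(b /\ ~c) = min(0.98, 0) = 0
~a: Gödel ¬ of 0.27 = 0 (operand ≠ 0)
((b /\ ~c) -> ~a): 0 ≤ 0, so result = 1
(a -> c): 0.27 > 0.11, so result = 0.11
(((b /\ ~c) -> ~a) /\ (a -> c)) = min(1, 0.11) = 0.11
((~c -> b) -> (((b /\ ~c) -> ~a) /\ (a -> c))): 1 > 0.11, so result = 0.11
(c /\ a) = min(0.11, 0.27) = 0.11
((c /\ a) -> c): 0.11 ≤ 0.11, so result = 1
(b \/ ((c /\ a) -> c)) = max(0.98, 1) = 1
((b \/ ((c /\ a) -> c)) -> b): 1 > 0.98, so result = 0.98
(a \/ a) = max(0.27, 0.27) = 0.27
((a \/ a) /\ a) = min(0.27, 0.27) = 0.27
(((b \/ ((c /\ a) -> c)) -> b) \/ ((a \/ a) /\ a)) = max(0.98, 0.27) = 0.98
(((~c -> b) -> (((b /\ ~c) -> ~a) /\ (a -> c))) \/ (((b \/ ((c /\ a) -> c)) -> b) \/ ((a \/ a) /\ a))) = max(0.11, 0.98) = 0.98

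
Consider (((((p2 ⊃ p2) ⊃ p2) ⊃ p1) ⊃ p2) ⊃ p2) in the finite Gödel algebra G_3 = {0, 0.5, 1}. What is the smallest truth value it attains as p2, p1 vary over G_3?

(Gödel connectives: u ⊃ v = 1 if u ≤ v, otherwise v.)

0.50

The minimum is attained at p2 = 0.5, p1 = 0:
  (p2 ⊃ p2): 0.5 ≤ 0.5, so result = 1
  ((p2 ⊃ p2) ⊃ p2): 1 > 0.5, so result = 0.5
  (((p2 ⊃ p2) ⊃ p2) ⊃ p1): 0.5 > 0, so result = 0
  ((((p2 ⊃ p2) ⊃ p2) ⊃ p1) ⊃ p2): 0 ≤ 0.5, so result = 1
  (((((p2 ⊃ p2) ⊃ p2) ⊃ p1) ⊃ p2) ⊃ p2): 1 > 0.5, so result = 0.5
Checking all 9 assignments confirms none give a value below 0.50.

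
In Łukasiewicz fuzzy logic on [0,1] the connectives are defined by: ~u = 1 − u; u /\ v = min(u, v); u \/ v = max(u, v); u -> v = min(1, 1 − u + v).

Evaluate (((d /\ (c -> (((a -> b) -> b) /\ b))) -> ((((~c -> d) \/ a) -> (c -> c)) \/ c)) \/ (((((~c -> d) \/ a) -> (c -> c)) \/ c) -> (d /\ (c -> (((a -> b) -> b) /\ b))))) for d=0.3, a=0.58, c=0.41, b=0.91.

(a -> b): min(1, 1 − 0.58 + 0.91) = 1
((a -> b) -> b): min(1, 1 − 1 + 0.91) = 0.91
(((a -> b) -> b) /\ b) = min(0.91, 0.91) = 0.91
(c -> (((a -> b) -> b) /\ b)): min(1, 1 − 0.41 + 0.91) = 1
(d /\ (c -> (((a -> b) -> b) /\ b))) = min(0.3, 1) = 0.3
~c: Łukasiewicz ¬ gives 1 − 0.41 = 0.59
(~c -> d): min(1, 1 − 0.59 + 0.3) = 0.71
((~c -> d) \/ a) = max(0.71, 0.58) = 0.71
(c -> c): min(1, 1 − 0.41 + 0.41) = 1
(((~c -> d) \/ a) -> (c -> c)): min(1, 1 − 0.71 + 1) = 1
((((~c -> d) \/ a) -> (c -> c)) \/ c) = max(1, 0.41) = 1
((d /\ (c -> (((a -> b) -> b) /\ b))) -> ((((~c -> d) \/ a) -> (c -> c)) \/ c)): min(1, 1 − 0.3 + 1) = 1
~c: Łukasiewicz ¬ gives 1 − 0.41 = 0.59
(~c -> d): min(1, 1 − 0.59 + 0.3) = 0.71
((~c -> d) \/ a) = max(0.71, 0.58) = 0.71
(c -> c): min(1, 1 − 0.41 + 0.41) = 1
(((~c -> d) \/ a) -> (c -> c)): min(1, 1 − 0.71 + 1) = 1
((((~c -> d) \/ a) -> (c -> c)) \/ c) = max(1, 0.41) = 1
(a -> b): min(1, 1 − 0.58 + 0.91) = 1
((a -> b) -> b): min(1, 1 − 1 + 0.91) = 0.91
(((a -> b) -> b) /\ b) = min(0.91, 0.91) = 0.91
(c -> (((a -> b) -> b) /\ b)): min(1, 1 − 0.41 + 0.91) = 1
(d /\ (c -> (((a -> b) -> b) /\ b))) = min(0.3, 1) = 0.3
(((((~c -> d) \/ a) -> (c -> c)) \/ c) -> (d /\ (c -> (((a -> b) -> b) /\ b)))): min(1, 1 − 1 + 0.3) = 0.3
(((d /\ (c -> (((a -> b) -> b) /\ b))) -> ((((~c -> d) \/ a) -> (c -> c)) \/ c)) \/ (((((~c -> d) \/ a) -> (c -> c)) \/ c) -> (d /\ (c -> (((a -> b) -> b) /\ b))))) = max(1, 0.3) = 1

1.00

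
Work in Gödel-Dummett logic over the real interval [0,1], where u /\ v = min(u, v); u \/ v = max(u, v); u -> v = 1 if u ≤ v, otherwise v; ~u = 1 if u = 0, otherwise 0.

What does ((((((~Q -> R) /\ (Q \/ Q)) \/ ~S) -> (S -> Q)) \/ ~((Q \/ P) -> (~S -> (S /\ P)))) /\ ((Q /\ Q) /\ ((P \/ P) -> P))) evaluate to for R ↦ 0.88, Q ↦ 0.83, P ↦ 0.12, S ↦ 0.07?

0.83

~Q: Gödel ¬ of 0.83 = 0 (operand ≠ 0)
(~Q -> R): 0 ≤ 0.88, so result = 1
(Q \/ Q) = max(0.83, 0.83) = 0.83
((~Q -> R) /\ (Q \/ Q)) = min(1, 0.83) = 0.83
~S: Gödel ¬ of 0.07 = 0 (operand ≠ 0)
(((~Q -> R) /\ (Q \/ Q)) \/ ~S) = max(0.83, 0) = 0.83
(S -> Q): 0.07 ≤ 0.83, so result = 1
((((~Q -> R) /\ (Q \/ Q)) \/ ~S) -> (S -> Q)): 0.83 ≤ 1, so result = 1
(Q \/ P) = max(0.83, 0.12) = 0.83
~S: Gödel ¬ of 0.07 = 0 (operand ≠ 0)
(S /\ P) = min(0.07, 0.12) = 0.07
(~S -> (S /\ P)): 0 ≤ 0.07, so result = 1
((Q \/ P) -> (~S -> (S /\ P))): 0.83 ≤ 1, so result = 1
~((Q \/ P) -> (~S -> (S /\ P))): Gödel ¬ of 1 = 0 (operand ≠ 0)
(((((~Q -> R) /\ (Q \/ Q)) \/ ~S) -> (S -> Q)) \/ ~((Q \/ P) -> (~S -> (S /\ P)))) = max(1, 0) = 1
(Q /\ Q) = min(0.83, 0.83) = 0.83
(P \/ P) = max(0.12, 0.12) = 0.12
((P \/ P) -> P): 0.12 ≤ 0.12, so result = 1
((Q /\ Q) /\ ((P \/ P) -> P)) = min(0.83, 1) = 0.83
((((((~Q -> R) /\ (Q \/ Q)) \/ ~S) -> (S -> Q)) \/ ~((Q \/ P) -> (~S -> (S /\ P)))) /\ ((Q /\ Q) /\ ((P \/ P) -> P))) = min(1, 0.83) = 0.83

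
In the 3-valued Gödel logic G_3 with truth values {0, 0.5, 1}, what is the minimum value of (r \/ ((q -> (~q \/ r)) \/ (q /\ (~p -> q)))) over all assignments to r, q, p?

0.50

The minimum is attained at r = 0, q = 0.5, p = 0:
  ~q: Gödel ¬ of 0.5 = 0 (operand ≠ 0)
  (~q \/ r) = max(0, 0) = 0
  (q -> (~q \/ r)): 0.5 > 0, so result = 0
  ~p: Gödel ¬ of 0 = 1 (operand is 0)
  (~p -> q): 1 > 0.5, so result = 0.5
  (q /\ (~p -> q)) = min(0.5, 0.5) = 0.5
  ((q -> (~q \/ r)) \/ (q /\ (~p -> q))) = max(0, 0.5) = 0.5
  (r \/ ((q -> (~q \/ r)) \/ (q /\ (~p -> q)))) = max(0, 0.5) = 0.5
Checking all 27 assignments confirms none give a value below 0.50.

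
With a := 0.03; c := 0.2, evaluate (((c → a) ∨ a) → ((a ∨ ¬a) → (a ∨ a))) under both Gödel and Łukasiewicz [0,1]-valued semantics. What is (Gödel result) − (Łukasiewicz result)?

Gödel evaluation:
  (c → a): 0.2 > 0.03, so result = 0.03
  ((c → a) ∨ a) = max(0.03, 0.03) = 0.03
  ¬a: Gödel ¬ of 0.03 = 0 (operand ≠ 0)
  (a ∨ ¬a) = max(0.03, 0) = 0.03
  (a ∨ a) = max(0.03, 0.03) = 0.03
  ((a ∨ ¬a) → (a ∨ a)): 0.03 ≤ 0.03, so result = 1
  (((c → a) ∨ a) → ((a ∨ ¬a) → (a ∨ a))): 0.03 ≤ 1, so result = 1
  Gödel value = 1
Łukasiewicz evaluation:
  (c → a): min(1, 1 − 0.2 + 0.03) = 0.83
  ((c → a) ∨ a) = max(0.83, 0.03) = 0.83
  ¬a: Łukasiewicz ¬ gives 1 − 0.03 = 0.97
  (a ∨ ¬a) = max(0.03, 0.97) = 0.97
  (a ∨ a) = max(0.03, 0.03) = 0.03
  ((a ∨ ¬a) → (a ∨ a)): min(1, 1 − 0.97 + 0.03) = 0.06
  (((c → a) ∨ a) → ((a ∨ ¬a) → (a ∨ a))): min(1, 1 − 0.83 + 0.06) = 0.23
  Łukasiewicz value = 0.23
Difference: 1 − 0.23 = 0.77

0.77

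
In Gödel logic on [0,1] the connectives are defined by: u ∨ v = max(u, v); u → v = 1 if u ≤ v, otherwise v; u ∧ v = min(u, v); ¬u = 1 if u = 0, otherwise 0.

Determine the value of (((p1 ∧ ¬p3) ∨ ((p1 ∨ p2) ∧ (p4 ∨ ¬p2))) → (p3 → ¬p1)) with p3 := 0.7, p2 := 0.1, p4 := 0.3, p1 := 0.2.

¬p3: Gödel ¬ of 0.7 = 0 (operand ≠ 0)
(p1 ∧ ¬p3) = min(0.2, 0) = 0
(p1 ∨ p2) = max(0.2, 0.1) = 0.2
¬p2: Gödel ¬ of 0.1 = 0 (operand ≠ 0)
(p4 ∨ ¬p2) = max(0.3, 0) = 0.3
((p1 ∨ p2) ∧ (p4 ∨ ¬p2)) = min(0.2, 0.3) = 0.2
((p1 ∧ ¬p3) ∨ ((p1 ∨ p2) ∧ (p4 ∨ ¬p2))) = max(0, 0.2) = 0.2
¬p1: Gödel ¬ of 0.2 = 0 (operand ≠ 0)
(p3 → ¬p1): 0.7 > 0, so result = 0
(((p1 ∧ ¬p3) ∨ ((p1 ∨ p2) ∧ (p4 ∨ ¬p2))) → (p3 → ¬p1)): 0.2 > 0, so result = 0

0.00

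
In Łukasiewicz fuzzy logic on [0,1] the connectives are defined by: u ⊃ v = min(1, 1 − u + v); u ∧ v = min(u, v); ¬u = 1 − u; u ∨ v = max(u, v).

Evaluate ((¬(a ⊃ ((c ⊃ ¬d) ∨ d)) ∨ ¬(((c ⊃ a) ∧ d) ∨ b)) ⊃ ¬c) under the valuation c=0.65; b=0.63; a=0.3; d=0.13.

¬d: Łukasiewicz ¬ gives 1 − 0.13 = 0.87
(c ⊃ ¬d): min(1, 1 − 0.65 + 0.87) = 1
((c ⊃ ¬d) ∨ d) = max(1, 0.13) = 1
(a ⊃ ((c ⊃ ¬d) ∨ d)): min(1, 1 − 0.3 + 1) = 1
¬(a ⊃ ((c ⊃ ¬d) ∨ d)): Łukasiewicz ¬ gives 1 − 1 = 0
(c ⊃ a): min(1, 1 − 0.65 + 0.3) = 0.65
((c ⊃ a) ∧ d) = min(0.65, 0.13) = 0.13
(((c ⊃ a) ∧ d) ∨ b) = max(0.13, 0.63) = 0.63
¬(((c ⊃ a) ∧ d) ∨ b): Łukasiewicz ¬ gives 1 − 0.63 = 0.37
(¬(a ⊃ ((c ⊃ ¬d) ∨ d)) ∨ ¬(((c ⊃ a) ∧ d) ∨ b)) = max(0, 0.37) = 0.37
¬c: Łukasiewicz ¬ gives 1 − 0.65 = 0.35
((¬(a ⊃ ((c ⊃ ¬d) ∨ d)) ∨ ¬(((c ⊃ a) ∧ d) ∨ b)) ⊃ ¬c): min(1, 1 − 0.37 + 0.35) = 0.98

0.98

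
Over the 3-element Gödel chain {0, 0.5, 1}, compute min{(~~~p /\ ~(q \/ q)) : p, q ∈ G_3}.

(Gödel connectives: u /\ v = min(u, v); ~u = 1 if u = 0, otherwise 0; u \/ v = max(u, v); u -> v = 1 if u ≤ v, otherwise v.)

The minimum is attained at p = 0, q = 0.5:
  ~p: Gödel ¬ of 0 = 1 (operand is 0)
  ~~p: Gödel ¬ of 1 = 0 (operand ≠ 0)
  ~~~p: Gödel ¬ of 0 = 1 (operand is 0)
  (q \/ q) = max(0.5, 0.5) = 0.5
  ~(q \/ q): Gödel ¬ of 0.5 = 0 (operand ≠ 0)
  (~~~p /\ ~(q \/ q)) = min(1, 0) = 0
Checking all 9 assignments confirms none give a value below 0.00.

0.00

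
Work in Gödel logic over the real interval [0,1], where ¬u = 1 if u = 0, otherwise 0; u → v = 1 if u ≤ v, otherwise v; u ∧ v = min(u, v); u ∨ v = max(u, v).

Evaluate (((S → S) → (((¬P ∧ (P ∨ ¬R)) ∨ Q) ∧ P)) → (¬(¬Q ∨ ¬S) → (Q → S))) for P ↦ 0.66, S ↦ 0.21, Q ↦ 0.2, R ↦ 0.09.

1.00

(S → S): 0.21 ≤ 0.21, so result = 1
¬P: Gödel ¬ of 0.66 = 0 (operand ≠ 0)
¬R: Gödel ¬ of 0.09 = 0 (operand ≠ 0)
(P ∨ ¬R) = max(0.66, 0) = 0.66
(¬P ∧ (P ∨ ¬R)) = min(0, 0.66) = 0
((¬P ∧ (P ∨ ¬R)) ∨ Q) = max(0, 0.2) = 0.2
(((¬P ∧ (P ∨ ¬R)) ∨ Q) ∧ P) = min(0.2, 0.66) = 0.2
((S → S) → (((¬P ∧ (P ∨ ¬R)) ∨ Q) ∧ P)): 1 > 0.2, so result = 0.2
¬Q: Gödel ¬ of 0.2 = 0 (operand ≠ 0)
¬S: Gödel ¬ of 0.21 = 0 (operand ≠ 0)
(¬Q ∨ ¬S) = max(0, 0) = 0
¬(¬Q ∨ ¬S): Gödel ¬ of 0 = 1 (operand is 0)
(Q → S): 0.2 ≤ 0.21, so result = 1
(¬(¬Q ∨ ¬S) → (Q → S)): 1 ≤ 1, so result = 1
(((S → S) → (((¬P ∧ (P ∨ ¬R)) ∨ Q) ∧ P)) → (¬(¬Q ∨ ¬S) → (Q → S))): 0.2 ≤ 1, so result = 1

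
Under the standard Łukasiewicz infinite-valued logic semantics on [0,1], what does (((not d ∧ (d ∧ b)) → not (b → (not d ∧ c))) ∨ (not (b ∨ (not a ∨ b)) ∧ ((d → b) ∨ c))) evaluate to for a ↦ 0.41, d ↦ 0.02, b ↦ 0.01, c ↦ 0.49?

0.99

not d: Łukasiewicz ¬ gives 1 − 0.02 = 0.98
(d ∧ b) = min(0.02, 0.01) = 0.01
(not d ∧ (d ∧ b)) = min(0.98, 0.01) = 0.01
not d: Łukasiewicz ¬ gives 1 − 0.02 = 0.98
(not d ∧ c) = min(0.98, 0.49) = 0.49
(b → (not d ∧ c)): min(1, 1 − 0.01 + 0.49) = 1
not (b → (not d ∧ c)): Łukasiewicz ¬ gives 1 − 1 = 0
((not d ∧ (d ∧ b)) → not (b → (not d ∧ c))): min(1, 1 − 0.01 + 0) = 0.99
not a: Łukasiewicz ¬ gives 1 − 0.41 = 0.59
(not a ∨ b) = max(0.59, 0.01) = 0.59
(b ∨ (not a ∨ b)) = max(0.01, 0.59) = 0.59
not (b ∨ (not a ∨ b)): Łukasiewicz ¬ gives 1 − 0.59 = 0.41
(d → b): min(1, 1 − 0.02 + 0.01) = 0.99
((d → b) ∨ c) = max(0.99, 0.49) = 0.99
(not (b ∨ (not a ∨ b)) ∧ ((d → b) ∨ c)) = min(0.41, 0.99) = 0.41
(((not d ∧ (d ∧ b)) → not (b → (not d ∧ c))) ∨ (not (b ∨ (not a ∨ b)) ∧ ((d → b) ∨ c))) = max(0.99, 0.41) = 0.99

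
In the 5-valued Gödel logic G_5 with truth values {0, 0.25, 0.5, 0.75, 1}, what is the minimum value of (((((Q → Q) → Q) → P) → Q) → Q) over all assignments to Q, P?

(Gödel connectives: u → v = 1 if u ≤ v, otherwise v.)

The minimum is attained at Q = 0.25, P = 0:
  (Q → Q): 0.25 ≤ 0.25, so result = 1
  ((Q → Q) → Q): 1 > 0.25, so result = 0.25
  (((Q → Q) → Q) → P): 0.25 > 0, so result = 0
  ((((Q → Q) → Q) → P) → Q): 0 ≤ 0.25, so result = 1
  (((((Q → Q) → Q) → P) → Q) → Q): 1 > 0.25, so result = 0.25
Checking all 25 assignments confirms none give a value below 0.25.

0.25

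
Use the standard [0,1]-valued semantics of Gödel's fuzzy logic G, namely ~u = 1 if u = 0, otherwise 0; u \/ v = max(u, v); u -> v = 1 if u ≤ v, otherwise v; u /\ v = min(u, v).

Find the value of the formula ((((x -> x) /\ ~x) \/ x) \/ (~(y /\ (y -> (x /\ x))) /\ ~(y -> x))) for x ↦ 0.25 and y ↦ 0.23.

0.25

(x -> x): 0.25 ≤ 0.25, so result = 1
~x: Gödel ¬ of 0.25 = 0 (operand ≠ 0)
((x -> x) /\ ~x) = min(1, 0) = 0
(((x -> x) /\ ~x) \/ x) = max(0, 0.25) = 0.25
(x /\ x) = min(0.25, 0.25) = 0.25
(y -> (x /\ x)): 0.23 ≤ 0.25, so result = 1
(y /\ (y -> (x /\ x))) = min(0.23, 1) = 0.23
~(y /\ (y -> (x /\ x))): Gödel ¬ of 0.23 = 0 (operand ≠ 0)
(y -> x): 0.23 ≤ 0.25, so result = 1
~(y -> x): Gödel ¬ of 1 = 0 (operand ≠ 0)
(~(y /\ (y -> (x /\ x))) /\ ~(y -> x)) = min(0, 0) = 0
((((x -> x) /\ ~x) \/ x) \/ (~(y /\ (y -> (x /\ x))) /\ ~(y -> x))) = max(0.25, 0) = 0.25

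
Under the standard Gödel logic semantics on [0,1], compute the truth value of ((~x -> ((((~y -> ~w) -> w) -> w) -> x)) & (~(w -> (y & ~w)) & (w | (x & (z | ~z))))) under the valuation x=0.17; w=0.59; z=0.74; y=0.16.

0.59

~x: Gödel ¬ of 0.17 = 0 (operand ≠ 0)
~y: Gödel ¬ of 0.16 = 0 (operand ≠ 0)
~w: Gödel ¬ of 0.59 = 0 (operand ≠ 0)
(~y -> ~w): 0 ≤ 0, so result = 1
((~y -> ~w) -> w): 1 > 0.59, so result = 0.59
(((~y -> ~w) -> w) -> w): 0.59 ≤ 0.59, so result = 1
((((~y -> ~w) -> w) -> w) -> x): 1 > 0.17, so result = 0.17
(~x -> ((((~y -> ~w) -> w) -> w) -> x)): 0 ≤ 0.17, so result = 1
~w: Gödel ¬ of 0.59 = 0 (operand ≠ 0)
(y & ~w) = min(0.16, 0) = 0
(w -> (y & ~w)): 0.59 > 0, so result = 0
~(w -> (y & ~w)): Gödel ¬ of 0 = 1 (operand is 0)
~z: Gödel ¬ of 0.74 = 0 (operand ≠ 0)
(z | ~z) = max(0.74, 0) = 0.74
(x & (z | ~z)) = min(0.17, 0.74) = 0.17
(w | (x & (z | ~z))) = max(0.59, 0.17) = 0.59
(~(w -> (y & ~w)) & (w | (x & (z | ~z)))) = min(1, 0.59) = 0.59
((~x -> ((((~y -> ~w) -> w) -> w) -> x)) & (~(w -> (y & ~w)) & (w | (x & (z | ~z))))) = min(1, 0.59) = 0.59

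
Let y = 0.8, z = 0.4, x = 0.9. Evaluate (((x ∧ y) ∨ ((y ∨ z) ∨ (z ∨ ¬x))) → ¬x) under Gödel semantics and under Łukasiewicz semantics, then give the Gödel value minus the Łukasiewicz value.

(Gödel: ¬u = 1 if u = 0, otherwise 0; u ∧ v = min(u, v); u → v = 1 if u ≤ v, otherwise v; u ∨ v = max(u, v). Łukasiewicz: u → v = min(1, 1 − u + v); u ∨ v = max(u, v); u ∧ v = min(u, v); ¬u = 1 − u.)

-0.30

Gödel evaluation:
  (x ∧ y) = min(0.9, 0.8) = 0.8
  (y ∨ z) = max(0.8, 0.4) = 0.8
  ¬x: Gödel ¬ of 0.9 = 0 (operand ≠ 0)
  (z ∨ ¬x) = max(0.4, 0) = 0.4
  ((y ∨ z) ∨ (z ∨ ¬x)) = max(0.8, 0.4) = 0.8
  ((x ∧ y) ∨ ((y ∨ z) ∨ (z ∨ ¬x))) = max(0.8, 0.8) = 0.8
  ¬x: Gödel ¬ of 0.9 = 0 (operand ≠ 0)
  (((x ∧ y) ∨ ((y ∨ z) ∨ (z ∨ ¬x))) → ¬x): 0.8 > 0, so result = 0
  Gödel value = 0
Łukasiewicz evaluation:
  (x ∧ y) = min(0.9, 0.8) = 0.8
  (y ∨ z) = max(0.8, 0.4) = 0.8
  ¬x: Łukasiewicz ¬ gives 1 − 0.9 = 0.1
  (z ∨ ¬x) = max(0.4, 0.1) = 0.4
  ((y ∨ z) ∨ (z ∨ ¬x)) = max(0.8, 0.4) = 0.8
  ((x ∧ y) ∨ ((y ∨ z) ∨ (z ∨ ¬x))) = max(0.8, 0.8) = 0.8
  ¬x: Łukasiewicz ¬ gives 1 − 0.9 = 0.1
  (((x ∧ y) ∨ ((y ∨ z) ∨ (z ∨ ¬x))) → ¬x): min(1, 1 − 0.8 + 0.1) = 0.3
  Łukasiewicz value = 0.3
Difference: 0 − 0.3 = -0.30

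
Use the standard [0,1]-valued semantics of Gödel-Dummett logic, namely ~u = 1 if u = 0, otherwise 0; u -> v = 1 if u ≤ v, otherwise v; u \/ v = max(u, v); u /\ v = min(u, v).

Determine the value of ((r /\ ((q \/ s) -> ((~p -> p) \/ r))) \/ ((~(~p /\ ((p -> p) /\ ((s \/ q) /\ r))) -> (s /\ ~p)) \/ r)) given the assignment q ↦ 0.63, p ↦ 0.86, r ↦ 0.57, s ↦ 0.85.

(q \/ s) = max(0.63, 0.85) = 0.85
~p: Gödel ¬ of 0.86 = 0 (operand ≠ 0)
(~p -> p): 0 ≤ 0.86, so result = 1
((~p -> p) \/ r) = max(1, 0.57) = 1
((q \/ s) -> ((~p -> p) \/ r)): 0.85 ≤ 1, so result = 1
(r /\ ((q \/ s) -> ((~p -> p) \/ r))) = min(0.57, 1) = 0.57
~p: Gödel ¬ of 0.86 = 0 (operand ≠ 0)
(p -> p): 0.86 ≤ 0.86, so result = 1
(s \/ q) = max(0.85, 0.63) = 0.85
((s \/ q) /\ r) = min(0.85, 0.57) = 0.57
((p -> p) /\ ((s \/ q) /\ r)) = min(1, 0.57) = 0.57
(~p /\ ((p -> p) /\ ((s \/ q) /\ r))) = min(0, 0.57) = 0
~(~p /\ ((p -> p) /\ ((s \/ q) /\ r))): Gödel ¬ of 0 = 1 (operand is 0)
~p: Gödel ¬ of 0.86 = 0 (operand ≠ 0)
(s /\ ~p) = min(0.85, 0) = 0
(~(~p /\ ((p -> p) /\ ((s \/ q) /\ r))) -> (s /\ ~p)): 1 > 0, so result = 0
((~(~p /\ ((p -> p) /\ ((s \/ q) /\ r))) -> (s /\ ~p)) \/ r) = max(0, 0.57) = 0.57
((r /\ ((q \/ s) -> ((~p -> p) \/ r))) \/ ((~(~p /\ ((p -> p) /\ ((s \/ q) /\ r))) -> (s /\ ~p)) \/ r)) = max(0.57, 0.57) = 0.57

0.57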